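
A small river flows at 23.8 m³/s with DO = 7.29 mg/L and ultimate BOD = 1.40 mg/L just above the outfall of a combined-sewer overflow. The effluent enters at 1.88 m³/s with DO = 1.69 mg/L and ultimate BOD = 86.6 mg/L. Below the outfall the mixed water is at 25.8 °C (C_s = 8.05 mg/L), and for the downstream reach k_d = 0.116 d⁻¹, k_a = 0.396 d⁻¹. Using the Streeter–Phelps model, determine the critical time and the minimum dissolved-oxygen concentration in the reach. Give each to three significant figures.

Mixed DO = (23.8×7.29 + 1.88×1.69)/(23.8+1.88) = 176.7/25.68 = 6.880 mg/L.
Mixed L₀ = (23.8×1.40 + 1.88×86.6)/(25.68) = 196.1/25.68 = 7.637 mg/L.
Initial deficit D₀ = C_s − DO₀ = 8.05 − 6.880 = 1.170 mg/L.
t_c = (1/0.2800) ln[(0.396/0.116)(1 − 1.170×0.2800/(0.116×7.637))] = 3.571 × ln(2.151) = 2.736 d.
D_c = (0.116/0.396) × 7.637 × e^(−0.116×2.736) = 0.2929 × 7.637 × 0.7280 = 1.629 mg/L.
Minimum DO = 8.05 − 1.629 = 6.421 mg/L.

t_c ≈ 2.74 d; minimum DO ≈ 6.42 mg/L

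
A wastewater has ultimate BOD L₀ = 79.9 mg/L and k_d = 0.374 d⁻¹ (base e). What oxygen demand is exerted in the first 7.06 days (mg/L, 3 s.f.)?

y ≈ 74.2 mg/L

y_t = L₀(1 − e^(−k_d t)) = 79.9 × (1 − e^(−0.374×7.06))
= 79.9 × (1 − 0.07133) = 79.9 × 0.9287 = 74.20 mg/L.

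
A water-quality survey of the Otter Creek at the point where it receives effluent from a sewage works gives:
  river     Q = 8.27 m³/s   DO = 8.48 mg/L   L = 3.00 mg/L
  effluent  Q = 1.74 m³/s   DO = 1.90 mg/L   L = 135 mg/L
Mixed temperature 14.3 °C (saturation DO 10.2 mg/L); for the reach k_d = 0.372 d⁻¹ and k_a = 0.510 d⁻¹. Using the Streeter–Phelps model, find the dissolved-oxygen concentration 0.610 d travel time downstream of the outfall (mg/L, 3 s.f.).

Mixed DO = (8.27×8.48 + 1.74×1.90)/(8.27+1.74) = 73.44/10.01 = 7.336 mg/L.
Mixed L₀ = (8.27×3.00 + 1.74×135)/(10.01) = 259.7/10.01 = 25.95 mg/L.
Initial deficit D₀ = C_s − DO₀ = 10.2 − 7.336 = 2.864 mg/L.
D(0.610) = [0.372×25.95/(0.510−0.372)](e^(−0.372×0.610) − e^(−0.510×0.610)) + 2.864 e^(−0.510×0.610)
= 69.94 × (0.7970 − 0.7326) + 2.864 × 0.7326 = 6.598 mg/L.
DO = 10.2 − 6.598 = 3.602 mg/L.

DO ≈ 3.60 mg/L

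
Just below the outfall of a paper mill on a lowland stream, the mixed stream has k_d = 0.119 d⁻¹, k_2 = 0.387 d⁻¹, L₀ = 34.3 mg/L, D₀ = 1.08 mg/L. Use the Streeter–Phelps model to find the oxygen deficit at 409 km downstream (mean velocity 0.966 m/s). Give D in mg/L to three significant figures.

D ≈ 6.38 mg/L

Travel time t = x/v = 409 km / (0.966 m/s) = 409000 m / 0.966 m/s = 423400 s = 4.900 d.
k_d L₀/(k_2−k_d) = 0.119×34.3/(0.387−0.119) = 4.082/0.2680 = 15.23 mg/L.
e^(−k_d t) = e^(−0.119×4.900) = 0.5581; e^(−k_2 t) = e^(−0.387×4.900) = 0.1501.
D = 15.23 × (0.5581 − 0.1501) + 1.08 × 0.1501 = 6.215 + 0.1621 = 6.377 mg/L.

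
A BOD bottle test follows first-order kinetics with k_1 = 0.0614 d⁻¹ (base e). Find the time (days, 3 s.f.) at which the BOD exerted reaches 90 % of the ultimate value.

y/L₀ = 1 − e^(−k_1 t) = 0.90 ⇒ e^(−k_1 t) = 0.100
t = −ln(0.100) / 0.0614 = 2.303 / 0.0614 = 37.50 d.

t ≈ 37.5 d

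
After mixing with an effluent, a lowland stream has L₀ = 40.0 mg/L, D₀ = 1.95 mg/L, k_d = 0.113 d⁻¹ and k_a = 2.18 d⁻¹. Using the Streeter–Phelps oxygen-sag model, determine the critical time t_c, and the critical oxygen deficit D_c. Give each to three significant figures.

t_c ≈ 0.356 d; D_c ≈ 1.99 mg/L

With k_a/k_d = 19.29 and 1 − D₀(k_a−k_d)/(k_d L₀) = 0.1083,
t_c = ln(19.29 × 0.1083) / (2.18 − 0.113) = ln(2.089) / 2.067 = 0.7365/2.067 = 0.3563 d.
L(t_c) = L₀ e^(−k_d t_c) = 40.0 × 0.9605 = 38.42 mg/L, and at the critical point k_a D_c = k_d L, so D_c = (0.113/2.18) × 38.42 = 1.992 mg/L.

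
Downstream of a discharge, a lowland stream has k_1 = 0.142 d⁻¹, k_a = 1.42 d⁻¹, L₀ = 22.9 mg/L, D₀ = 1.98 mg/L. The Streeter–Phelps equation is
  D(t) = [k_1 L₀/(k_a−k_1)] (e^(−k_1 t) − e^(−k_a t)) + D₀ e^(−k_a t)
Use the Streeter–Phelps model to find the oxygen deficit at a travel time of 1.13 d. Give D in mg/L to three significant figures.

k_1 L₀/(k_a−k_1) = 0.142×22.9/(1.42−0.142) = 3.252/1.278 = 2.544 mg/L.
e^(−k_1 t) = e^(−0.142×1.130) = 0.8518; e^(−k_a t) = e^(−1.42×1.130) = 0.2010.
D = 2.544 × (0.8518 − 0.2010) + 1.98 × 0.2010 = 1.656 + 0.3979 = 2.054 mg/L.

D ≈ 2.05 mg/L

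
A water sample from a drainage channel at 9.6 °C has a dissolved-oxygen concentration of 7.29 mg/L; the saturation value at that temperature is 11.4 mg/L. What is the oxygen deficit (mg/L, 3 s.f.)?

D = C_s − C = 11.4 − 7.29 = 4.11 mg/L.

D ≈ 4.11 mg/L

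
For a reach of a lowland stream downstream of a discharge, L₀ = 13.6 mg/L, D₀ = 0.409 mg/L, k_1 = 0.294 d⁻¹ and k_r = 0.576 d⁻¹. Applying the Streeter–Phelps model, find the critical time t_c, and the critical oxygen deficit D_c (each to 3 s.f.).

t_c ≈ 2.28 d; D_c ≈ 3.55 mg/L

t_c = [1/(k_r−k_1)] ln[(k_r/k_1)(1 − D₀(k_r−k_1)/(k_1 L₀))]
= [1/(0.576−0.294)] ln[(0.576/0.294)(1 − 0.409×0.2820/(0.294×13.6))]
= (1/0.2820) ln[1.959 × 0.9712] = 3.546 × ln(1.903) = 3.546 × 0.6433 = 2.281 d.
L(t_c) = L₀ e^(−k_1 t_c) = 13.6 × 0.5114 = 6.955 mg/L, and at the critical point k_r D_c = k_1 L, so D_c = (0.294/0.576) × 6.955 = 3.550 mg/L.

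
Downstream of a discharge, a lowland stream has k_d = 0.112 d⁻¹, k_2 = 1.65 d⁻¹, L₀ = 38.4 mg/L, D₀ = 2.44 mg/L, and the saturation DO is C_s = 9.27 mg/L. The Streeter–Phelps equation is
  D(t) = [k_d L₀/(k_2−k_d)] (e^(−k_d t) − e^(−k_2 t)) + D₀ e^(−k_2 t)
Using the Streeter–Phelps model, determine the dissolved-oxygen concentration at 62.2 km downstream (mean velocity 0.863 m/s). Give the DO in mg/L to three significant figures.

Travel time t = x/v = 62.2 km / (0.863 m/s) = 62200 m / 0.863 m/s = 72070 s = 0.8342 d.
k_d L₀/(k_2−k_d) = 0.112×38.4/(1.65−0.112) = 4.301/1.538 = 2.796 mg/L.
e^(−k_d t) = e^(−0.112×0.8342) = 0.9108; e^(−k_2 t) = e^(−1.65×0.8342) = 0.2525.
D = 2.796 × (0.9108 − 0.2525) + 2.44 × 0.2525 = 1.841 + 0.6161 = 2.457 mg/L.
DO = C_s − D = 9.27 − 2.457 = 6.813 mg/L.

DO ≈ 6.81 mg/L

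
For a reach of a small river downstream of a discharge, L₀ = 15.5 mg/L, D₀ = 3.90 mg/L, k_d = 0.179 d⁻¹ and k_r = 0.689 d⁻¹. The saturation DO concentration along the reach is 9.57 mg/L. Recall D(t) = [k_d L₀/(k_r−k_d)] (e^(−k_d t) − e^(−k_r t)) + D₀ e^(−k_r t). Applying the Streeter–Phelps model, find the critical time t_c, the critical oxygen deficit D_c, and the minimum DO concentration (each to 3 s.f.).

t_c ≈ 0.169 d; D_c ≈ 3.91 mg/L; min DO ≈ 5.66 mg/L

With k_r/k_d = 3.849 and 1 − D₀(k_r−k_d)/(k_d L₀) = 0.2831,
t_c = ln(3.849 × 0.2831) / (0.689 − 0.179) = ln(1.090) / 0.5100 = 0.08595/0.5100 = 0.1685 d.
D_c = (k_d/k_r) L₀ e^(−k_d t_c) = (0.179/0.689) × 15.5 × e^(−0.179×0.1685) = 0.2598 × 15.5 × 0.9703 = 3.907 mg/L.
Minimum DO = C_s − D_c = 9.57 − 3.907 = 5.663 mg/L.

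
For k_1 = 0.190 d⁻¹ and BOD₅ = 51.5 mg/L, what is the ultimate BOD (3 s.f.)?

L₀ ≈ 84.0 mg/L

BOD₅ = L₀(1 − e^(−5k_1)) ⇒ L₀ = BOD₅ / (1 − e^(−5×0.190))
= 51.5 / (1 − 0.3867) = 51.5 / 0.6133 = 83.98 mg/L.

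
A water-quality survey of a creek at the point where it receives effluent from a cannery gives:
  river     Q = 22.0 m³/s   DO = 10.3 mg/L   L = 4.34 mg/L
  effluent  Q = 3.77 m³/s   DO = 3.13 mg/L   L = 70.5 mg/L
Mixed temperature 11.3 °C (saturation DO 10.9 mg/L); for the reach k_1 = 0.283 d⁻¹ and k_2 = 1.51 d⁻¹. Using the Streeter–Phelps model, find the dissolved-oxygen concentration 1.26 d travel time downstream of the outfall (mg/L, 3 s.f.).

Mixed DO = (22.0×10.3 + 3.77×3.13)/(22.0+3.77) = 238.4/25.77 = 9.251 mg/L.
Mixed L₀ = (22.0×4.34 + 3.77×70.5)/(25.77) = 361.3/25.77 = 14.02 mg/L.
Initial deficit D₀ = C_s − DO₀ = 10.9 − 9.251 = 1.649 mg/L.
D(1.26) = [0.283×14.02/(1.51−0.283)](e^(−0.283×1.26) − e^(−1.51×1.26)) + 1.649 e^(−1.51×1.26)
= 3.233 × (0.7001 − 0.1492) + 1.649 × 0.1492 = 2.027 mg/L.
DO = 10.9 − 2.027 = 8.873 mg/L.

DO ≈ 8.87 mg/L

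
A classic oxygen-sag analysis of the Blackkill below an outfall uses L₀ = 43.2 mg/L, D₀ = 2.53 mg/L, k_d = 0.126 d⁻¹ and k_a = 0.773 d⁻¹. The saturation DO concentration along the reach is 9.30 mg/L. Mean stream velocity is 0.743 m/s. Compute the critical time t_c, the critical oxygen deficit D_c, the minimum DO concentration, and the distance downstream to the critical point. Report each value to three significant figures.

t_c ≈ 2.25 d; D_c ≈ 5.30 mg/L; min DO ≈ 4.00 mg/L; x_c ≈ 144 km

t_c = [1/(k_a−k_d)] ln[(k_a/k_d)(1 − D₀(k_a−k_d)/(k_d L₀))]
= [1/(0.773−0.126)] ln[(0.773/0.126)(1 − 2.53×0.6470/(0.126×43.2))]
= (1/0.6470) ln[6.135 × 0.6993] = 1.546 × ln(4.290) = 1.546 × 1.456 = 2.251 d.
L(t_c) = L₀ e^(−k_d t_c) = 43.2 × 0.7531 = 32.53 mg/L, and at the critical point k_a D_c = k_d L, so D_c = (0.126/0.773) × 32.53 = 5.303 mg/L.
Minimum DO = C_s − D_c = 9.30 − 5.303 = 3.997 mg/L.
x_c = v t_c = 0.743 m/s × 2.251 d × 86400 s/d = 144500 m ≈ 144 km.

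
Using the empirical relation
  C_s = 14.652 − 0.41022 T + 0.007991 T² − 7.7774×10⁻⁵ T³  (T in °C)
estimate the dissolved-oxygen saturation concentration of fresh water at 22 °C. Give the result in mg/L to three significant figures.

C_s ≈ 8.67 mg/L

C_s = 14.652 − 0.41022×22 + 0.007991×22² − 7.7774×10⁻⁵×22³ = 8.667 mg/L.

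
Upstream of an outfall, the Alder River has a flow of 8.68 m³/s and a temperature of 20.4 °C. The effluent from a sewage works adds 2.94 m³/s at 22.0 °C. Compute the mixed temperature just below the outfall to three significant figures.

20.8 °C

Flow-weighted mixing: C = (Q_r C_r + Q_w C_w)/(Q_r + Q_w)
= (8.68×20.4 + 2.94×22.0)/(8.68 + 2.94) = 241.8/11.62 = 20.80 °C.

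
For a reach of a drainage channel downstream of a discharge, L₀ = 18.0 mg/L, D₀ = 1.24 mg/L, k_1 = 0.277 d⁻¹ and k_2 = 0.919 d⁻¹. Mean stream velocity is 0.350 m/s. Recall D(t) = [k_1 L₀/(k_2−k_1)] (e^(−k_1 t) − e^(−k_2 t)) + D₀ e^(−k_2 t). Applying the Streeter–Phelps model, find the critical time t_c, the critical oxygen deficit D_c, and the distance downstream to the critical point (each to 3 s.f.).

With k_2/k_1 = 3.318 and 1 − D₀(k_2−k_1)/(k_1 L₀) = 0.8403,
t_c = ln(3.318 × 0.8403) / (0.919 − 0.277) = ln(2.788) / 0.6420 = 1.025/0.6420 = 1.597 d.
L(t_c) = L₀ e^(−k_1 t_c) = 18.0 × 0.6425 = 11.57 mg/L, and at the critical point k_2 D_c = k_1 L, so D_c = (0.277/0.919) × 11.57 = 3.486 mg/L.
x_c = v t_c = 0.350 m/s × 1.597 d × 86400 s/d = 48300 m ≈ 48.3 km.

t_c ≈ 1.60 d; D_c ≈ 3.49 mg/L; x_c ≈ 48.3 km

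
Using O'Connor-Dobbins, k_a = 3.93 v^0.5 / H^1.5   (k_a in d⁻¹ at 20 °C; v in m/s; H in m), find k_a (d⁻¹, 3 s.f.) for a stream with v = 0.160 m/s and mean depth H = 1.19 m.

k_a ≈ 1.21 d⁻¹

k_a = 3.93 × 0.160^0.5 / 1.19^1.5 = 3.93 × 0.4000 / 1.298 = 1.211 d⁻¹.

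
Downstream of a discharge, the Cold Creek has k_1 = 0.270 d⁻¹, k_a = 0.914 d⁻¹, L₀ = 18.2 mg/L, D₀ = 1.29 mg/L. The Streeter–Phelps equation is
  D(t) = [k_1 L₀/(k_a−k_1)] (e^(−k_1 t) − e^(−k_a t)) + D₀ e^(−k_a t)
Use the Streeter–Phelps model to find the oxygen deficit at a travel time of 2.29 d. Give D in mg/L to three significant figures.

k_1 L₀/(k_a−k_1) = 0.270×18.2/(0.914−0.270) = 4.914/0.6440 = 7.630 mg/L.
e^(−k_1 t) = e^(−0.270×2.290) = 0.5389; e^(−k_a t) = e^(−0.914×2.290) = 0.1233.
D = 7.630 × (0.5389 − 0.1233) + 1.29 × 0.1233 = 3.171 + 0.1591 = 3.330 mg/L.

D ≈ 3.33 mg/L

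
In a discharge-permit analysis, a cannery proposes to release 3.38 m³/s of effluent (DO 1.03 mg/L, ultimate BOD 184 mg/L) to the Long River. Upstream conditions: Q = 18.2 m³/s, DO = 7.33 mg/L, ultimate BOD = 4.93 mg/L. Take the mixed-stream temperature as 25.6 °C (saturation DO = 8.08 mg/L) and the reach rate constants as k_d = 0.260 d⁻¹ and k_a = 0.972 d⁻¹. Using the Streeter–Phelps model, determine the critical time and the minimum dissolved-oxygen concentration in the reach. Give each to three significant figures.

Mixed DO = (18.2×7.33 + 3.38×1.03)/(18.2+3.38) = 136.9/21.58 = 6.343 mg/L.
Mixed L₀ = (18.2×4.93 + 3.38×184)/(21.58) = 711.6/21.58 = 32.98 mg/L.
Initial deficit D₀ = C_s − DO₀ = 8.08 − 6.343 = 1.737 mg/L.
t_c = (1/0.7120) ln[(0.972/0.260)(1 − 1.737×0.7120/(0.260×32.98))] = 1.404 × ln(3.199) = 1.633 d.
D_c = (0.260/0.972) × 32.98 × e^(−0.260×1.633) = 0.2675 × 32.98 × 0.6540 = 5.769 mg/L.
Minimum DO = 8.08 − 5.769 = 2.311 mg/L.

t_c ≈ 1.63 d; minimum DO ≈ 2.31 mg/L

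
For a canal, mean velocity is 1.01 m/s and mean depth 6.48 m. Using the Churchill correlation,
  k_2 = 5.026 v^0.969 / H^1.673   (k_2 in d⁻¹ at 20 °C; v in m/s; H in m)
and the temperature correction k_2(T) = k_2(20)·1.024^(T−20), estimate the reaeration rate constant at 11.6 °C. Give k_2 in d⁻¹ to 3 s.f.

k_2(20) = 5.026 × 1.01^0.969 / 6.48^1.673 = 5.026 × 1.010 / 22.79 = 0.2227 d⁻¹.
k_2(11.6) = 0.2227 × 1.024^(11.6−20) = 0.2227 × 0.8194 = 0.1824 d⁻¹.

k_2 ≈ 0.182 d⁻¹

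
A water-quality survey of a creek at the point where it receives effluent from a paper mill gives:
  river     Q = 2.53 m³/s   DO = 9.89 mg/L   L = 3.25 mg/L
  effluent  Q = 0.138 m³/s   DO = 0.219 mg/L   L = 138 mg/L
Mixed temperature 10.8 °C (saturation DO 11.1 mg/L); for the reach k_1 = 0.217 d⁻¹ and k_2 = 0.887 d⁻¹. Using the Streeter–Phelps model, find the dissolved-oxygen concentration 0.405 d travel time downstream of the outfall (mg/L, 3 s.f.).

DO ≈ 9.19 mg/L

Mixed DO = (2.53×9.89 + 0.138×0.219)/(2.53+0.138) = 25.05/2.668 = 9.390 mg/L.
Mixed L₀ = (2.53×3.25 + 0.138×138)/(2.668) = 27.27/2.668 = 10.22 mg/L.
Initial deficit D₀ = C_s − DO₀ = 11.1 − 9.390 = 1.710 mg/L.
D(0.405) = [0.217×10.22/(0.887−0.217)](e^(−0.217×0.405) − e^(−0.887×0.405)) + 1.710 e^(−0.887×0.405)
= 3.310 × (0.9159 − 0.6982) + 1.710 × 0.6982 = 1.915 mg/L.
DO = 11.1 − 1.915 = 9.185 mg/L.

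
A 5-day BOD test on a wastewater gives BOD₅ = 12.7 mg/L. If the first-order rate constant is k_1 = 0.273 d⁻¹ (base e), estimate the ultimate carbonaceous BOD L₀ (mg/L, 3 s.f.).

BOD₅ = L₀(1 − e^(−5k_1)) ⇒ L₀ = BOD₅ / (1 − e^(−5×0.273))
= 12.7 / (1 − 0.2554) = 12.7 / 0.7446 = 17.06 mg/L.

L₀ ≈ 17.1 mg/L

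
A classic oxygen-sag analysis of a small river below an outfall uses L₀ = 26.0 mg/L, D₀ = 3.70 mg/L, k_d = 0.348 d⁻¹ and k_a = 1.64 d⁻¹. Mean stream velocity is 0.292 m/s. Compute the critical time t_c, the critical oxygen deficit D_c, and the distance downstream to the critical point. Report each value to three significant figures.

t_c ≈ 0.618 d; D_c ≈ 4.45 mg/L; x_c ≈ 15.6 km

t_c = [1/(k_a−k_d)] ln[(k_a/k_d)(1 − D₀(k_a−k_d)/(k_d L₀))]
= [1/(1.64−0.348)] ln[(1.64/0.348)(1 − 3.70×1.292/(0.348×26.0))]
= (1/1.292) ln[4.713 × 0.4717] = 0.7740 × ln(2.223) = 0.7740 × 0.7988 = 0.6182 d.
D_c = (k_d/k_a) L₀ e^(−k_d t_c) = (0.348/1.64) × 26.0 × e^(−0.348×0.6182) = 0.2122 × 26.0 × 0.8064 = 4.449 mg/L.
x_c = v t_c = 0.292 m/s × 0.6182 d × 86400 s/d = 15600 m ≈ 15.6 km.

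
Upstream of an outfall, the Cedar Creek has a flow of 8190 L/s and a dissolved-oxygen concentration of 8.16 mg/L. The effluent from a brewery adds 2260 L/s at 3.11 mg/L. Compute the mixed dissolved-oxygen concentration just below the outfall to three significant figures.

Flow-weighted mixing: C = (Q_r C_r + Q_w C_w)/(Q_r + Q_w)
= (8190×8.16 + 2260×3.11)/(8190 + 2260) = 73860/10450 = 7.068 mg/L.

7.07 mg/L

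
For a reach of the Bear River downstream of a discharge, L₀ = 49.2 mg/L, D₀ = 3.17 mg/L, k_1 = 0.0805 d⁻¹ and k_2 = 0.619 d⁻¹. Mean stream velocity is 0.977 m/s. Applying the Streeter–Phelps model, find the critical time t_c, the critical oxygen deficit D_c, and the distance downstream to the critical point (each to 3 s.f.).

t_c ≈ 2.74 d; D_c ≈ 5.13 mg/L; x_c ≈ 231 km

At the critical point dD/dt = 0, so k_1 L₀ e^(−k_1 t) = k_2 D. Substituting D(t) from the Streeter–Phelps equation and solving for t gives
t_c = ln[(k_2/k_1)(1 − D₀(k_2−k_1)/(k_1 L₀))] / (k_2−k_1).
Here k_2−k_1 = 0.5385 d⁻¹ and 1 − D₀(k_2−k_1)/(k_1 L₀) = 1 − 3.17×0.5385/(0.0805×49.2) = 0.5690, so
t_c = ln(7.689 × 0.5690) / 0.5385 = 1.476 / 0.5385 = 2.741 d.
D_c = (k_1/k_2) L₀ e^(−k_1 t_c) = (0.0805/0.619) × 49.2 × e^(−0.0805×2.741) = 0.1300 × 49.2 × 0.8020 = 5.132 mg/L.
x_c = v t_c = 0.977 m/s × 2.741 d × 86400 s/d = 231400 m ≈ 231 km.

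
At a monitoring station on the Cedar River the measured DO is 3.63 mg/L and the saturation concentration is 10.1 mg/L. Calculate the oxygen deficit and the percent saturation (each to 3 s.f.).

D = C_s − C = 10.1 − 3.63 = 6.47 mg/L.
% saturation = 3.63/10.1 × 100 = 35.9 %.

D ≈ 6.47 mg/L; 35.9 % saturation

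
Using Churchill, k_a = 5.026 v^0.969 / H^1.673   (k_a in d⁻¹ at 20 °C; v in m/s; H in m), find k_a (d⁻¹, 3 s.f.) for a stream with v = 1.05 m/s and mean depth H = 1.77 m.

k_a ≈ 2.03 d⁻¹

k_a = 5.026 × 1.05^0.969 / 1.77^1.673 = 5.026 × 1.048 / 2.599 = 2.027 d⁻¹.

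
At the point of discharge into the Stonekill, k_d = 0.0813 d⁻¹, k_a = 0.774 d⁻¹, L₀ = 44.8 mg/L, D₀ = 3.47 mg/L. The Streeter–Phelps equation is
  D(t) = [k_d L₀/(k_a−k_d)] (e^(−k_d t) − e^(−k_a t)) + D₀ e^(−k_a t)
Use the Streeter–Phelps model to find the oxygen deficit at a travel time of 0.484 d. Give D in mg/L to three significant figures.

D ≈ 3.83 mg/L

k_d L₀/(k_a−k_d) = 0.0813×44.8/(0.774−0.0813) = 3.642/0.6927 = 5.258 mg/L.
e^(−k_d t) = e^(−0.0813×0.4840) = 0.9614; e^(−k_a t) = e^(−0.774×0.4840) = 0.6876.
D = 5.258 × (0.9614 − 0.6876) + 3.47 × 0.6876 = 1.440 + 2.386 = 3.826 mg/L.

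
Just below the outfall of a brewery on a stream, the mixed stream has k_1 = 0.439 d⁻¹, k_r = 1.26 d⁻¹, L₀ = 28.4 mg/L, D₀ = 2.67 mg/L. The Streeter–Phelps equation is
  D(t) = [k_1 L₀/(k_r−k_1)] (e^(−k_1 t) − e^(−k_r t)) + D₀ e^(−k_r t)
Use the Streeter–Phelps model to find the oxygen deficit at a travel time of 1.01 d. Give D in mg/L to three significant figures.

D ≈ 6.24 mg/L

k_1 L₀/(k_r−k_1) = 0.439×28.4/(1.26−0.439) = 12.47/0.8210 = 15.19 mg/L.
e^(−k_1 t) = e^(−0.439×1.010) = 0.6419; e^(−k_r t) = e^(−1.26×1.010) = 0.2801.
D = 15.19 × (0.6419 − 0.2801) + 2.67 × 0.2801 = 5.494 + 0.7479 = 6.241 mg/L.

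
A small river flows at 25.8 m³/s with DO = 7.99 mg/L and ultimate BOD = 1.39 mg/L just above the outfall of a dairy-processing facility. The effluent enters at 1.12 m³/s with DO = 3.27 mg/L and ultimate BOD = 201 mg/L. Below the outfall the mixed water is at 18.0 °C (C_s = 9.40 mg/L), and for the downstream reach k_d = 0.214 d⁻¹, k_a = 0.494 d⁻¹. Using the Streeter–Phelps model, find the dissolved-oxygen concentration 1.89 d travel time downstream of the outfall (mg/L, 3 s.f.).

Mixed DO = (25.8×7.99 + 1.12×3.27)/(25.8+1.12) = 209.8/26.92 = 7.794 mg/L.
Mixed L₀ = (25.8×1.39 + 1.12×201)/(26.92) = 261.0/26.92 = 9.695 mg/L.
Initial deficit D₀ = C_s − DO₀ = 9.40 − 7.794 = 1.606 mg/L.
D(1.89) = [0.214×9.695/(0.494−0.214)](e^(−0.214×1.89) − e^(−0.494×1.89)) + 1.606 e^(−0.494×1.89)
= 7.410 × (0.6673 − 0.3931) + 1.606 × 0.3931 = 2.663 mg/L.
DO = 9.40 − 2.663 = 6.737 mg/L.

DO ≈ 6.74 mg/L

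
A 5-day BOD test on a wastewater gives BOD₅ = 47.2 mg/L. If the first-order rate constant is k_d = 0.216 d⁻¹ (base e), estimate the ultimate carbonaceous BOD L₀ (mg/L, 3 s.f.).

BOD₅ = L₀(1 − e^(−5k_d)) ⇒ L₀ = BOD₅ / (1 − e^(−5×0.216))
= 47.2 / (1 − 0.3396) = 47.2 / 0.6604 = 71.47 mg/L.

L₀ ≈ 71.5 mg/L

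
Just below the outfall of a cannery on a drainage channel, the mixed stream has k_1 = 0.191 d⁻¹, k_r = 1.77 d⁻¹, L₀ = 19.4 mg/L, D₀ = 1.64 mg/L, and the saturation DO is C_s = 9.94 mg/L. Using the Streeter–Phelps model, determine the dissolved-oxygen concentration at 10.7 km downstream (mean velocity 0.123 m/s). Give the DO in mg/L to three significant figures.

DO ≈ 8.12 mg/L

Travel time t = x/v = 10.7 km / (0.123 m/s) = 10700 m / 0.123 m/s = 86990 s = 1.007 d.
k_1 L₀/(k_r−k_1) = 0.191×19.4/(1.77−0.191) = 3.705/1.579 = 2.347 mg/L.
e^(−k_1 t) = e^(−0.191×1.007) = 0.8251; e^(−k_r t) = e^(−1.77×1.007) = 0.1683.
D = 2.347 × (0.8251 − 0.1683) + 1.64 × 0.1683 = 1.541 + 0.2760 = 1.817 mg/L.
DO = C_s − D = 9.94 − 1.817 = 8.123 mg/L.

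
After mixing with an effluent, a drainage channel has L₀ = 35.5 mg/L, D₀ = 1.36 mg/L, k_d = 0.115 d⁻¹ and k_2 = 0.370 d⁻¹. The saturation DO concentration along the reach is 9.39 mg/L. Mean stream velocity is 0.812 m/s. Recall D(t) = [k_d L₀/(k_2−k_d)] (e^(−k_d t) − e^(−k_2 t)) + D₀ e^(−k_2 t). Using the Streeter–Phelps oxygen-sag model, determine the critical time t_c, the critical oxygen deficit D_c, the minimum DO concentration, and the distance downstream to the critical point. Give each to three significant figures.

t_c = [1/(k_2−k_d)] ln[(k_2/k_d)(1 − D₀(k_2−k_d)/(k_d L₀))]
= [1/(0.370−0.115)] ln[(0.370/0.115)(1 − 1.36×0.2550/(0.115×35.5))]
= (1/0.2550) ln[3.217 × 0.9151] = 3.922 × ln(2.944) = 3.922 × 1.080 = 4.234 d.
D_c = (k_d/k_2) L₀ e^(−k_d t_c) = (0.115/0.370) × 35.5 × e^(−0.115×4.234) = 0.3108 × 35.5 × 0.6145 = 6.780 mg/L.
Minimum DO = C_s − D_c = 9.39 − 6.780 = 2.610 mg/L.
x_c = v t_c = 0.812 m/s × 4.234 d × 86400 s/d = 297100 m ≈ 297 km.

t_c ≈ 4.23 d; D_c ≈ 6.78 mg/L; min DO ≈ 2.61 mg/L; x_c ≈ 297 km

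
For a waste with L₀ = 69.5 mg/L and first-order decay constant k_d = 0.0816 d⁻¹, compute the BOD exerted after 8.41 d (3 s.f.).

y ≈ 34.5 mg/L

y_t = L₀(1 − e^(−k_d t)) = 69.5 × (1 − e^(−0.0816×8.41))
= 69.5 × (1 − 0.5035) = 69.5 × 0.4965 = 34.51 mg/L.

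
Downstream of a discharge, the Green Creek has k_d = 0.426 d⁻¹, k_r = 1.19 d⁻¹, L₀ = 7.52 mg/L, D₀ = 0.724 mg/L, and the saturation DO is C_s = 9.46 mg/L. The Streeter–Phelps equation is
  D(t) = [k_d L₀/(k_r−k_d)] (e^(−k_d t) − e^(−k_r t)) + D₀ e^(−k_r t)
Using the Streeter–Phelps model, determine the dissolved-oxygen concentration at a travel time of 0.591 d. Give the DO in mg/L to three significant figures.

k_d L₀/(k_r−k_d) = 0.426×7.52/(1.19−0.426) = 3.204/0.7640 = 4.193 mg/L.
e^(−k_d t) = e^(−0.426×0.5910) = 0.7774; e^(−k_r t) = e^(−1.19×0.5910) = 0.4950.
D = 4.193 × (0.7774 − 0.4950) + 0.724 × 0.4950 = 1.184 + 0.3583 = 1.543 mg/L.
DO = C_s − D = 9.46 − 1.543 = 7.917 mg/L.

DO ≈ 7.92 mg/L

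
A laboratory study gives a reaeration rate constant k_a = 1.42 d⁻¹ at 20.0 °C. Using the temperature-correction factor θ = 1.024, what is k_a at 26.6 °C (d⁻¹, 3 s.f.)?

k_a(T₂) = k_a(T₁) · θ^(T₂−T₁) = 1.42 × 1.024^(26.6−20.0)
= 1.42 × 1.024^6.60 = 1.42 × 1.169 = 1.661 d⁻¹.

k_a ≈ 1.66 d⁻¹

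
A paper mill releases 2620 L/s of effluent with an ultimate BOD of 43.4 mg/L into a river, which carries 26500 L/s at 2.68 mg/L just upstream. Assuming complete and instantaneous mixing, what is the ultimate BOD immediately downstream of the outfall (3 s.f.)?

6.34 mg/L

Flow-weighted mixing: C = (Q_r C_r + Q_w C_w)/(Q_r + Q_w)
= (26500×2.68 + 2620×43.4)/(26500 + 2620) = 184700/29120 = 6.344 mg/L.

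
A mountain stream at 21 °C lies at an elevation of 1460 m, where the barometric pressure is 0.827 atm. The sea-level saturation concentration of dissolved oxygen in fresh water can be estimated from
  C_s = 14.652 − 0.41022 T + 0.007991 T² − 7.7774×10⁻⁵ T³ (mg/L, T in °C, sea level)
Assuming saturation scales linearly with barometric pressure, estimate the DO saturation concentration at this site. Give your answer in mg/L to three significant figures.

At sea level: C_s = 14.652 − 0.41022×21 + 0.007991×21² − 7.7774×10⁻⁵×21³ = 8.841 mg/L.
Pressure correction: C_s' = 8.841 × 0.827 = 7.312 mg/L.

C_s ≈ 7.31 mg/L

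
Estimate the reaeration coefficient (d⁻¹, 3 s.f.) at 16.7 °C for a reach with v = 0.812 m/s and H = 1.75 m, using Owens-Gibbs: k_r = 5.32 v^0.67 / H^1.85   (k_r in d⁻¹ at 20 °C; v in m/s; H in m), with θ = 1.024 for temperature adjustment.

k_r ≈ 1.52 d⁻¹

k_r(20) = 5.32 × 0.812^0.67 / 1.75^1.85 = 5.32 × 0.8698 / 2.816 = 1.643 d⁻¹.
k_r(16.7) = 1.643 × 1.024^(16.7−20) = 1.643 × 0.9247 = 1.520 d⁻¹.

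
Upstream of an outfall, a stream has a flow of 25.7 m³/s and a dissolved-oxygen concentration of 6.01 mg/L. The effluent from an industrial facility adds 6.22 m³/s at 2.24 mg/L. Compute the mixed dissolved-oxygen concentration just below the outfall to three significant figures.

Flow-weighted mixing: C = (Q_r C_r + Q_w C_w)/(Q_r + Q_w)
= (25.7×6.01 + 6.22×2.24)/(25.7 + 6.22) = 168.4/31.92 = 5.275 mg/L.

5.28 mg/L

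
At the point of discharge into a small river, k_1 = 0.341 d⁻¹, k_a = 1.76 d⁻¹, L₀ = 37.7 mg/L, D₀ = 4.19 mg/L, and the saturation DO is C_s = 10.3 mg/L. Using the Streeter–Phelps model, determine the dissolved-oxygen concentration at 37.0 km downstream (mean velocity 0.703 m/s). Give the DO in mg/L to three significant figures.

DO ≈ 4.61 mg/L

Travel time t = x/v = 37.0 km / (0.703 m/s) = 37000 m / 0.703 m/s = 52630 s = 0.6092 d.
k_1 L₀/(k_a−k_1) = 0.341×37.7/(1.76−0.341) = 12.86/1.419 = 9.060 mg/L.
e^(−k_1 t) = e^(−0.341×0.6092) = 0.8124; e^(−k_a t) = e^(−1.76×0.6092) = 0.3423.
D = 9.060 × (0.8124 − 0.3423) + 4.19 × 0.3423 = 4.259 + 1.434 = 5.694 mg/L.
DO = C_s − D = 10.3 − 5.694 = 4.606 mg/L.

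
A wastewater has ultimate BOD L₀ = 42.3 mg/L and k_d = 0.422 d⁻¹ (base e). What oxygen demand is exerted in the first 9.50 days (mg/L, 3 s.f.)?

y_t = L₀(1 − e^(−k_d t)) = 42.3 × (1 − e^(−0.422×9.50))
= 42.3 × (1 − 0.01815) = 42.3 × 0.9818 = 41.53 mg/L.

y ≈ 41.5 mg/L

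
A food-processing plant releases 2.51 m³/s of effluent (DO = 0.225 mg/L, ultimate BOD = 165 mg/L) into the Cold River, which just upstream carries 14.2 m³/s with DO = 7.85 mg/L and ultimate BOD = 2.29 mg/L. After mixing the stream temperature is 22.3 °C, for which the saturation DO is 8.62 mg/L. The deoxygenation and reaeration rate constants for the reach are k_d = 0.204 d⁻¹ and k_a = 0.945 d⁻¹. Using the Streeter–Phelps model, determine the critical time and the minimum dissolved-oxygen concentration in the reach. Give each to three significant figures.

t_c ≈ 1.66 d; minimum DO ≈ 4.51 mg/L

Mixed DO = (14.2×7.85 + 2.51×0.225)/(14.2+2.51) = 112.0/16.71 = 6.705 mg/L.
Mixed L₀ = (14.2×2.29 + 2.51×165)/(16.71) = 446.7/16.71 = 26.73 mg/L.
Initial deficit D₀ = C_s − DO₀ = 8.62 − 6.705 = 1.915 mg/L.
t_c = (1/0.7410) ln[(0.945/0.204)(1 − 1.915×0.7410/(0.204×26.73))] = 1.350 × ln(3.427) = 1.662 d.
D_c = (0.204/0.945) × 26.73 × e^(−0.204×1.662) = 0.2159 × 26.73 × 0.7124 = 4.111 mg/L.
Minimum DO = 8.62 − 4.111 = 4.509 mg/L.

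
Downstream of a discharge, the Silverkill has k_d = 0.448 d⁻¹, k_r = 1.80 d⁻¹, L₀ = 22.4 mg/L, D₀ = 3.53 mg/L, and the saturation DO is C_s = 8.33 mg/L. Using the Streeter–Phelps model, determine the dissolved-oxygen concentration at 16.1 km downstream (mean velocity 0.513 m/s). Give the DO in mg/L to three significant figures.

DO ≈ 4.05 mg/L

Travel time t = x/v = 16.1 km / (0.513 m/s) = 16100 m / 0.513 m/s = 31380 s = 0.3632 d.
k_d L₀/(k_r−k_d) = 0.448×22.4/(1.80−0.448) = 10.04/1.352 = 7.422 mg/L.
e^(−k_d t) = e^(−0.448×0.3632) = 0.8498; e^(−k_r t) = e^(−1.80×0.3632) = 0.5200.
D = 7.422 × (0.8498 − 0.5200) + 3.53 × 0.5200 = 2.448 + 1.836 = 4.283 mg/L.
DO = C_s − D = 8.33 − 4.283 = 4.047 mg/L.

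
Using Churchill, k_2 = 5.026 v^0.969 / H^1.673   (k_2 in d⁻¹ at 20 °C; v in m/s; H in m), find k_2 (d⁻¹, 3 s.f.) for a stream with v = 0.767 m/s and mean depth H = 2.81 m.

k_2 ≈ 0.690 d⁻¹

k_2 = 5.026 × 0.767^0.969 / 2.81^1.673 = 5.026 × 0.7733 / 5.632 = 0.6901 d⁻¹.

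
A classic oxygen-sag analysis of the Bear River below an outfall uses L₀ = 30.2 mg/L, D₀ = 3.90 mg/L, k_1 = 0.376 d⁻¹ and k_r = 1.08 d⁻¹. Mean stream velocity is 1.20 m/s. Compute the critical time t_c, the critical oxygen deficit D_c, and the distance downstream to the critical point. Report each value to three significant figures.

At the critical point dD/dt = 0, so k_1 L₀ e^(−k_1 t) = k_r D. Substituting D(t) from the Streeter–Phelps equation and solving for t gives
t_c = ln[(k_r/k_1)(1 − D₀(k_r−k_1)/(k_1 L₀))] / (k_r−k_1).
Here k_r−k_1 = 0.7040 d⁻¹ and 1 − D₀(k_r−k_1)/(k_1 L₀) = 1 − 3.90×0.7040/(0.376×30.2) = 0.7582, so
t_c = ln(2.872 × 0.7582) / 0.7040 = 0.7783 / 0.7040 = 1.106 d.
L(t_c) = L₀ e^(−k_1 t_c) = 30.2 × 0.6599 = 19.93 mg/L, and at the critical point k_r D_c = k_1 L, so D_c = (0.376/1.08) × 19.93 = 6.938 mg/L.
x_c = v t_c = 1.20 m/s × 1.106 d × 86400 s/d = 114600 m ≈ 115 km.

t_c ≈ 1.11 d; D_c ≈ 6.94 mg/L; x_c ≈ 115 km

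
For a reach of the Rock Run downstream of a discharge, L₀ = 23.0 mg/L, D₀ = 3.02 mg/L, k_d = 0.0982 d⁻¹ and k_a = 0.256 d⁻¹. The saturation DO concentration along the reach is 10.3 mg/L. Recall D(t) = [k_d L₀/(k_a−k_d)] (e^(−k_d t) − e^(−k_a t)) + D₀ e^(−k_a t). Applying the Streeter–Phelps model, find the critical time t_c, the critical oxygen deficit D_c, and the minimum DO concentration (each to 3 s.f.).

t_c ≈ 4.57 d; D_c ≈ 5.63 mg/L; min DO ≈ 4.67 mg/L

With k_a/k_d = 2.607 and 1 − D₀(k_a−k_d)/(k_d L₀) = 0.7890,
t_c = ln(2.607 × 0.7890) / (0.256 − 0.0982) = ln(2.057) / 0.1578 = 0.7212/0.1578 = 4.570 d.
D_c = (k_d/k_a) L₀ e^(−k_d t_c) = (0.0982/0.256) × 23.0 × e^(−0.0982×4.570) = 0.3836 × 23.0 × 0.6384 = 5.632 mg/L.
Minimum DO = C_s − D_c = 10.3 − 5.632 = 4.668 mg/L.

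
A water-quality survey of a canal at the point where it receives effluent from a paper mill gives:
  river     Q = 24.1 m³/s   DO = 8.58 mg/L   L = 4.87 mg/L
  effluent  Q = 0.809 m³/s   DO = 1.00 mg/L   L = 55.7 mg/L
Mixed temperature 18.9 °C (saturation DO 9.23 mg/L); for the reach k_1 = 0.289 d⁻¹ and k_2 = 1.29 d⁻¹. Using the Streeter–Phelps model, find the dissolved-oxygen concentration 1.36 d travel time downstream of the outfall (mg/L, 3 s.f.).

Mixed DO = (24.1×8.58 + 0.809×1.00)/(24.1+0.809) = 207.6/24.91 = 8.334 mg/L.
Mixed L₀ = (24.1×4.87 + 0.809×55.7)/(24.91) = 162.4/24.91 = 6.521 mg/L.
Initial deficit D₀ = C_s − DO₀ = 9.23 − 8.334 = 0.8962 mg/L.
D(1.36) = [0.289×6.521/(1.29−0.289)](e^(−0.289×1.36) − e^(−1.29×1.36)) + 0.8962 e^(−1.29×1.36)
= 1.883 × (0.6750 − 0.1730) + 0.8962 × 0.1730 = 1.100 mg/L.
DO = 9.23 − 1.100 = 8.130 mg/L.

DO ≈ 8.13 mg/L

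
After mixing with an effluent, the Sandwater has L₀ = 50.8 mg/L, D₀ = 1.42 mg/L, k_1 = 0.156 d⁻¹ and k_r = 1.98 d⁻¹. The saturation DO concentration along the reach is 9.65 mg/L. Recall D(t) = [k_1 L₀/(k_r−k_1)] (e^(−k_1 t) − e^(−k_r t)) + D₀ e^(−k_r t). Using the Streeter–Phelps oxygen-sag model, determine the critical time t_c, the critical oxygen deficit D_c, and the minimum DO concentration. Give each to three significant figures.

t_c ≈ 1.18 d; D_c ≈ 3.33 mg/L; min DO ≈ 6.32 mg/L

With k_r/k_1 = 12.69 and 1 − D₀(k_r−k_1)/(k_1 L₀) = 0.6732,
t_c = ln(12.69 × 0.6732) / (1.98 − 0.156) = ln(8.544) / 1.824 = 2.145/1.824 = 1.176 d.
L(t_c) = L₀ e^(−k_1 t_c) = 50.8 × 0.8324 = 42.28 mg/L, and at the critical point k_r D_c = k_1 L, so D_c = (0.156/1.98) × 42.28 = 3.332 mg/L.
Minimum DO = C_s − D_c = 9.65 − 3.332 = 6.318 mg/L.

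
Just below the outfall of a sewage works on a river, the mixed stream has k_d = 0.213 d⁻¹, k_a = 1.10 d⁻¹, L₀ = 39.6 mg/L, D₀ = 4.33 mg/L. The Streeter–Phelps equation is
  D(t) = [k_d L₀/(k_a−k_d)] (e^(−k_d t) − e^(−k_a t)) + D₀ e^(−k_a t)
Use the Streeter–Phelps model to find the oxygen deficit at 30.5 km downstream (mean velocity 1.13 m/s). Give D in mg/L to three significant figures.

D ≈ 5.22 mg/L

Travel time t = x/v = 30.5 km / (1.13 m/s) = 30500 m / 1.13 m/s = 26990 s = 0.3124 d.
k_d L₀/(k_a−k_d) = 0.213×39.6/(1.10−0.213) = 8.435/0.8870 = 9.509 mg/L.
e^(−k_d t) = e^(−0.213×0.3124) = 0.9356; e^(−k_a t) = e^(−1.10×0.3124) = 0.7092.
D = 9.509 × (0.9356 − 0.7092) + 4.33 × 0.7092 = 2.153 + 3.071 = 5.224 mg/L.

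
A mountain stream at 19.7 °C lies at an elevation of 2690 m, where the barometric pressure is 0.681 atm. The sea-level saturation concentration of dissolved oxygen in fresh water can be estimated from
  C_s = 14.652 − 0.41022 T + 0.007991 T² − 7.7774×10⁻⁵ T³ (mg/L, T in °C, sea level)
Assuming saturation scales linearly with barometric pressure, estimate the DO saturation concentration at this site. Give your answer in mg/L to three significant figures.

At sea level: C_s = 14.652 − 0.41022×19.7 + 0.007991×19.7² − 7.7774×10⁻⁵×19.7³ = 9.077 mg/L.
Pressure correction: C_s' = 9.077 × 0.681 = 6.182 mg/L.

C_s ≈ 6.18 mg/L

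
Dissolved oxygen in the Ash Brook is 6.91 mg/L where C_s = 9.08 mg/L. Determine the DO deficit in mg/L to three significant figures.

D ≈ 2.17 mg/L

D = C_s − C = 9.08 − 6.91 = 2.17 mg/L.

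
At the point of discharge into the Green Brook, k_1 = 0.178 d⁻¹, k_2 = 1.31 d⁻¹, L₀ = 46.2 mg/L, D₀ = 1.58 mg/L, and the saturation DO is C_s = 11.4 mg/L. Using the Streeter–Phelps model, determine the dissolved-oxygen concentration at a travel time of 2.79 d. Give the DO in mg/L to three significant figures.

DO ≈ 7.13 mg/L

k_1 L₀/(k_2−k_1) = 0.178×46.2/(1.31−0.178) = 8.224/1.132 = 7.265 mg/L.
e^(−k_1 t) = e^(−0.178×2.790) = 0.6086; e^(−k_2 t) = e^(−1.31×2.790) = 0.02586.
D = 7.265 × (0.6086 − 0.02586) + 1.58 × 0.02586 = 4.233 + 0.04087 = 4.274 mg/L.
DO = C_s − D = 11.4 − 4.274 = 7.126 mg/L.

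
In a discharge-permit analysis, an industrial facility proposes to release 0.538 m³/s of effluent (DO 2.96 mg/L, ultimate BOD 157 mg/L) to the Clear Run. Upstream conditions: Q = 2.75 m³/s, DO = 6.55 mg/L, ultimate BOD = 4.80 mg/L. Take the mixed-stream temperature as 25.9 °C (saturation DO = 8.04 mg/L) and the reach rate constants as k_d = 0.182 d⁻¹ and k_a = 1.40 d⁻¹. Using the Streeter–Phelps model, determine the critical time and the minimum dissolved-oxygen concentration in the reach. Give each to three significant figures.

t_c ≈ 1.16 d; minimum DO ≈ 4.91 mg/L

Mixed DO = (2.75×6.55 + 0.538×2.96)/(2.75+0.538) = 19.60/3.288 = 5.963 mg/L.
Mixed L₀ = (2.75×4.80 + 0.538×157)/(3.288) = 97.67/3.288 = 29.70 mg/L.
Initial deficit D₀ = C_s − DO₀ = 8.04 − 5.963 = 2.077 mg/L.
t_c = (1/1.218) ln[(1.40/0.182)(1 − 2.077×1.218/(0.182×29.70))] = 0.8210 × ln(4.092) = 1.157 d.
D_c = (0.182/1.40) × 29.70 × e^(−0.182×1.157) = 0.1300 × 29.70 × 0.8101 = 3.128 mg/L.
Minimum DO = 8.04 − 3.128 = 4.912 mg/L.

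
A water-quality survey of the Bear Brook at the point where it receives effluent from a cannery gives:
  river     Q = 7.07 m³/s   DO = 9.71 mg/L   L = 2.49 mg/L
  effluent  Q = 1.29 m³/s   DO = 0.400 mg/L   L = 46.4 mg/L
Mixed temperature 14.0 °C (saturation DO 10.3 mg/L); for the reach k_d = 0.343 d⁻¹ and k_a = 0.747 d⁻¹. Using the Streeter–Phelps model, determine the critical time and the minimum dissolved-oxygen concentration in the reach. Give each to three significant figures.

t_c ≈ 1.19 d; minimum DO ≈ 7.47 mg/L

Mixed DO = (7.07×9.71 + 1.29×0.400)/(7.07+1.29) = 69.17/8.360 = 8.273 mg/L.
Mixed L₀ = (7.07×2.49 + 1.29×46.4)/(8.360) = 77.46/8.360 = 9.266 mg/L.
Initial deficit D₀ = C_s − DO₀ = 10.3 − 8.273 = 2.027 mg/L.
t_c = (1/0.4040) ln[(0.747/0.343)(1 − 2.027×0.4040/(0.343×9.266))] = 2.475 × ln(1.617) = 1.189 d.
D_c = (0.343/0.747) × 9.266 × e^(−0.343×1.189) = 0.4592 × 9.266 × 0.6650 = 2.829 mg/L.
Minimum DO = 10.3 − 2.829 = 7.471 mg/L.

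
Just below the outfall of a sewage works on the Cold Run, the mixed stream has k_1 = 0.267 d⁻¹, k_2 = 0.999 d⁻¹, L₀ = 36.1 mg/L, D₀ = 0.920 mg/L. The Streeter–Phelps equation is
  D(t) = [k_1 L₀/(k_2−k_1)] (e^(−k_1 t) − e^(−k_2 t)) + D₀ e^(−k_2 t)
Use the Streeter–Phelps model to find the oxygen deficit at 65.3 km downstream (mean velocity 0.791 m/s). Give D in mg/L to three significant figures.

D ≈ 5.49 mg/L

Travel time t = x/v = 65.3 km / (0.791 m/s) = 65300 m / 0.791 m/s = 82550 s = 0.9555 d.
k_1 L₀/(k_2−k_1) = 0.267×36.1/(0.999−0.267) = 9.639/0.7320 = 13.17 mg/L.
e^(−k_1 t) = e^(−0.267×0.9555) = 0.7748; e^(−k_2 t) = e^(−0.999×0.9555) = 0.3850.
D = 13.17 × (0.7748 − 0.3850) + 0.920 × 0.3850 = 5.133 + 0.3542 = 5.487 mg/L.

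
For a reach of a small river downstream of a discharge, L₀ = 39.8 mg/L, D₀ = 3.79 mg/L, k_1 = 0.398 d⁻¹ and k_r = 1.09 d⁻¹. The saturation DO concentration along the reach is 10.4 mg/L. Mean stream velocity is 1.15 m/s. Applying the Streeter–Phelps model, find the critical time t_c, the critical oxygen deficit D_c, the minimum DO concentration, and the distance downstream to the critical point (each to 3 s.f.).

t_c = [1/(k_r−k_1)] ln[(k_r/k_1)(1 − D₀(k_r−k_1)/(k_1 L₀))]
= [1/(1.09−0.398)] ln[(1.09/0.398)(1 − 3.79×0.6920/(0.398×39.8))]
= (1/0.6920) ln[2.739 × 0.8344] = 1.445 × ln(2.285) = 1.445 × 0.8265 = 1.194 d.
D_c = (k_1/k_r) L₀ e^(−k_1 t_c) = (0.398/1.09) × 39.8 × e^(−0.398×1.194) = 0.3651 × 39.8 × 0.6217 = 9.034 mg/L.
Minimum DO = C_s − D_c = 10.4 − 9.034 = 1.366 mg/L.
x_c = v t_c = 1.15 m/s × 1.194 d × 86400 s/d = 118700 m ≈ 119 km.

t_c ≈ 1.19 d; D_c ≈ 9.03 mg/L; min DO ≈ 1.37 mg/L; x_c ≈ 119 km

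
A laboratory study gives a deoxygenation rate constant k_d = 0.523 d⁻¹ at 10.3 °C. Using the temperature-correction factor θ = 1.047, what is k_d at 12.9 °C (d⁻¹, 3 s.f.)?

k_d(T₂) = k_d(T₁) · θ^(T₂−T₁) = 0.523 × 1.047^(12.9−10.3)
= 0.523 × 1.047^2.60 = 0.523 × 1.127 = 0.5893 d⁻¹.

k_d ≈ 0.589 d⁻¹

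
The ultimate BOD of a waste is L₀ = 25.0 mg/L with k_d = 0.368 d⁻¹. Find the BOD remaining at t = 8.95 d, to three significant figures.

L_t = L₀ e^(−k_d t) = 25.0 × e^(−0.368×8.95) = 25.0 × 0.03712 = 0.9280 mg/L.

L ≈ 0.928 mg/L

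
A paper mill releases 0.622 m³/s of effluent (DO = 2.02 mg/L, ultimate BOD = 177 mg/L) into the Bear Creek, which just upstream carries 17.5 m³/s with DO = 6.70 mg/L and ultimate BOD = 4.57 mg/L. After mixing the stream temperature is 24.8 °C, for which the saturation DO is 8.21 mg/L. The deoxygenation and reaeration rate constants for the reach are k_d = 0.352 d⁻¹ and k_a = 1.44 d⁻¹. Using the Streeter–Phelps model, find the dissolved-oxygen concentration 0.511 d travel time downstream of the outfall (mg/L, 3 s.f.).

Mixed DO = (17.5×6.70 + 0.622×2.02)/(17.5+0.622) = 118.5/18.12 = 6.539 mg/L.
Mixed L₀ = (17.5×4.57 + 0.622×177)/(18.12) = 190.1/18.12 = 10.49 mg/L.
Initial deficit D₀ = C_s − DO₀ = 8.21 − 6.539 = 1.671 mg/L.
D(0.511) = [0.352×10.49/(1.44−0.352)](e^(−0.352×0.511) − e^(−1.44×0.511)) + 1.671 e^(−1.44×0.511)
= 3.393 × (0.8354 − 0.4791) + 1.671 × 0.4791 = 2.009 mg/L.
DO = 8.21 − 2.009 = 6.201 mg/L.

DO ≈ 6.20 mg/L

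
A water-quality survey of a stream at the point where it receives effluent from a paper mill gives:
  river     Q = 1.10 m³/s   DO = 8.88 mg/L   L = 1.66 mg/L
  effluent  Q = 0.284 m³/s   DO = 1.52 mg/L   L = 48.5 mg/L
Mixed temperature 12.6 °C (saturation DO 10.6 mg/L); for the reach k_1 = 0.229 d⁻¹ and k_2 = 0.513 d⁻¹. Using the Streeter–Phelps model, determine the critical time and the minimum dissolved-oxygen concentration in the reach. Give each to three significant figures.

t_c ≈ 1.29 d; minimum DO ≈ 6.86 mg/L

Mixed DO = (1.10×8.88 + 0.284×1.52)/(1.10+0.284) = 10.20/1.384 = 7.370 mg/L.
Mixed L₀ = (1.10×1.66 + 0.284×48.5)/(1.384) = 15.60/1.384 = 11.27 mg/L.
Initial deficit D₀ = C_s − DO₀ = 10.6 − 7.370 = 3.230 mg/L.
t_c = (1/0.2840) ln[(0.513/0.229)(1 − 3.230×0.2840/(0.229×11.27))] = 3.521 × ln(1.444) = 1.294 d.
D_c = (0.229/0.513) × 11.27 × e^(−0.229×1.294) = 0.4464 × 11.27 × 0.7436 = 3.741 mg/L.
Minimum DO = 10.6 − 3.741 = 6.859 mg/L.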